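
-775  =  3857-4632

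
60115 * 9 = 541035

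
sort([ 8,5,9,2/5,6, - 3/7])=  [ - 3/7,2/5,5, 6,8,  9 ] 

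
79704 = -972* ( - 82 ) 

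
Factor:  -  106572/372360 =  - 83/290 = -  2^(-1)* 5^( - 1) *29^(-1 ) * 83^1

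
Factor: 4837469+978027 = 5815496 = 2^3*17^1*61^1*701^1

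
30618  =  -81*( - 378) 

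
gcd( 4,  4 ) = 4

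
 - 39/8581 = - 39/8581 =-0.00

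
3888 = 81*48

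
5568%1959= 1650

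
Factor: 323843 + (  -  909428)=-3^2*5^1*7^1*11^1*13^2=   -585585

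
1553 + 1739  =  3292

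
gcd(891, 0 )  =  891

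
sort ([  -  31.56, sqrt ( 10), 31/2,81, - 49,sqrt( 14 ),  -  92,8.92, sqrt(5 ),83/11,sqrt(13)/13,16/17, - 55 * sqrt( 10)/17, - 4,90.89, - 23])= [ -92,-49, - 31.56, - 23,- 55*sqrt(10)/17, - 4,sqrt (13)/13,16/17,sqrt(5),  sqrt(10 ),sqrt( 14), 83/11,8.92,31/2,81, 90.89 ]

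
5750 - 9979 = -4229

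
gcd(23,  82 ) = 1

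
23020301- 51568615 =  -28548314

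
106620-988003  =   -881383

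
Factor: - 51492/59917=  -2^2*3^1*7^1 * 11^( - 1 )*13^(  -  1 ) * 419^(-1)* 613^1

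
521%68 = 45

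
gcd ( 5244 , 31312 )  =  76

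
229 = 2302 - 2073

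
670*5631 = 3772770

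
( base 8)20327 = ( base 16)20D7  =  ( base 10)8407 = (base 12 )4a47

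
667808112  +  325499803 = 993307915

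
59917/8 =59917/8 = 7489.62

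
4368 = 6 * 728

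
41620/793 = 41620/793 = 52.48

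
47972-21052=26920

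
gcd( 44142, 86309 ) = 1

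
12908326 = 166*77761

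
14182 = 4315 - - 9867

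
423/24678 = 47/2742 = 0.02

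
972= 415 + 557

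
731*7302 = 5337762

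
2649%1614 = 1035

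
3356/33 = 101+23/33 = 101.70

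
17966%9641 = 8325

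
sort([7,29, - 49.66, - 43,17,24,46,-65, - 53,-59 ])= [ - 65, - 59, - 53, - 49.66, - 43, 7,17, 24, 29,46 ]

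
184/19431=184/19431= 0.01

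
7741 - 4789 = 2952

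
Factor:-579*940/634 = -2^1 *3^1 * 5^1*47^1 * 193^1 * 317^( - 1)=-  272130/317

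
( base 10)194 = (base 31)68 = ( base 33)5t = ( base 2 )11000010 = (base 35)5j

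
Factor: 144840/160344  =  355/393= 3^ ( - 1 ) * 5^1*71^1*131^(-1) 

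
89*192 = 17088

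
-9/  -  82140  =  3/27380 = 0.00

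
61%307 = 61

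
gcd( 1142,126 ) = 2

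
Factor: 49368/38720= 51/40=2^( - 3)*3^1*5^( - 1)*17^1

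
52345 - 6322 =46023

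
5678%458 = 182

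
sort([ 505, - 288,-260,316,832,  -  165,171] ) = [ - 288,  -  260, - 165,171,316,505  ,  832] 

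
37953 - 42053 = - 4100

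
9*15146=136314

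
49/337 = 49/337 = 0.15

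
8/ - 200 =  - 1/25 = - 0.04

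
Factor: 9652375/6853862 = 2^( - 1)*5^3*23^( - 1) * 37^1*2087^1*148997^( - 1 ) 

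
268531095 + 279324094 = 547855189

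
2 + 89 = 91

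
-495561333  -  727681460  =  -1223242793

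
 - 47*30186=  -1418742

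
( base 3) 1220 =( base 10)51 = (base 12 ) 43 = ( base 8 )63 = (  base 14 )39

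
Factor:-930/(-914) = 465/457 = 3^1*5^1*31^1 * 457^(-1)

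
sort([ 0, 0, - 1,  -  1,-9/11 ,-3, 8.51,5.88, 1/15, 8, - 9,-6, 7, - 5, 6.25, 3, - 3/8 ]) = [-9,  -  6,  -  5, - 3, - 1,-1,-9/11,-3/8, 0, 0  ,  1/15,3,5.88, 6.25,7 , 8, 8.51] 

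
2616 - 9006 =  - 6390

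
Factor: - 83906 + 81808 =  - 2098 = - 2^1*1049^1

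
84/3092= 21/773 = 0.03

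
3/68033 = 3/68033 = 0.00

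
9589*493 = 4727377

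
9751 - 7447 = 2304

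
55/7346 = 55/7346=0.01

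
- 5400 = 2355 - 7755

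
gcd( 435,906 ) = 3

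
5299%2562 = 175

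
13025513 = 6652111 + 6373402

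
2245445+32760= 2278205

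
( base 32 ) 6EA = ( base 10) 6602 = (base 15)1E52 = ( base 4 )1213022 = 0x19ca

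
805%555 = 250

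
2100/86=1050/43 = 24.42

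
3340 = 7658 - 4318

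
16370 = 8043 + 8327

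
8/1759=8/1759 = 0.00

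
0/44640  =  0 = 0.00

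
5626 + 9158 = 14784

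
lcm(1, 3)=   3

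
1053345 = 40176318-39122973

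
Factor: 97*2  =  194 = 2^1 * 97^1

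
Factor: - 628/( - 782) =314/391 = 2^1*17^( - 1) *23^( - 1 ) *157^1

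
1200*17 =20400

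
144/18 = 8 = 8.00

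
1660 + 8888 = 10548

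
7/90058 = 7/90058 = 0.00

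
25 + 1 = 26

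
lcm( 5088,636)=5088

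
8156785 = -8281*( - 985 ) 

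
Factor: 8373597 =3^1 *2791199^1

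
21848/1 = 21848 = 21848.00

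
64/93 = 64/93 = 0.69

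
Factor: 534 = 2^1 * 3^1*89^1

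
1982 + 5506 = 7488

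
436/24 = 109/6 = 18.17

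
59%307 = 59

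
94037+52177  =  146214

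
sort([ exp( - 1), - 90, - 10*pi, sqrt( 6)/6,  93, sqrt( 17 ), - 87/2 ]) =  [ - 90, - 87/2, - 10*pi, exp ( - 1), sqrt( 6)/6,sqrt(17 ),93 ]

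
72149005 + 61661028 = 133810033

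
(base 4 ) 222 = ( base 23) 1j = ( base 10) 42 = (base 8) 52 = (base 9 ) 46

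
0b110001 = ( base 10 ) 49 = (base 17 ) 2F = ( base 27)1M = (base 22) 25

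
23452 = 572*41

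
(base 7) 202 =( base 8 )144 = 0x64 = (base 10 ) 100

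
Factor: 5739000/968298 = 956500/161383 = 2^2* 5^3*71^ ( - 1) * 1913^1*2273^(- 1)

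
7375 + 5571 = 12946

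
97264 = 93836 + 3428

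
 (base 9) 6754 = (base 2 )1001101111110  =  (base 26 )79o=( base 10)4990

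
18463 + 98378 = 116841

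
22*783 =17226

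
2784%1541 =1243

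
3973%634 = 169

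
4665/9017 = 4665/9017  =  0.52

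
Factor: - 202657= - 7^1*13^1*17^1 * 131^1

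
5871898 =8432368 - 2560470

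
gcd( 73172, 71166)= 2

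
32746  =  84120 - 51374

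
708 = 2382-1674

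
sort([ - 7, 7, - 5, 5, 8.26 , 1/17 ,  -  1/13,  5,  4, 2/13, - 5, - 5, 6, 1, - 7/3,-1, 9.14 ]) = [ - 7, - 5, - 5, - 5, - 7/3, -1,-1/13,1/17, 2/13, 1,4,  5, 5, 6, 7, 8.26,9.14 ]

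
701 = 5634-4933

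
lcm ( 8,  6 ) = 24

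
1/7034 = 1/7034 = 0.00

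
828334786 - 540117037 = 288217749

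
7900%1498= 410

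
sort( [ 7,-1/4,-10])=[ - 10, - 1/4,7]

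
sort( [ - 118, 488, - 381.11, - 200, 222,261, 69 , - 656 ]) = [ - 656 ,-381.11, - 200, - 118 , 69,222,261, 488 ]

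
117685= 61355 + 56330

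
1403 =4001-2598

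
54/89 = 54/89 = 0.61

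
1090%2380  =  1090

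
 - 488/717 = -488/717 = -  0.68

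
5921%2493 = 935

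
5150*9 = 46350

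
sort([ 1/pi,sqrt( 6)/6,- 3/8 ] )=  [ - 3/8,1/pi,sqrt(6)/6]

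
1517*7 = 10619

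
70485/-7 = -70485/7 = -10069.29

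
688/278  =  2 + 66/139  =  2.47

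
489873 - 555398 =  - 65525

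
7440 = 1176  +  6264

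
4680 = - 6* (  -  780) 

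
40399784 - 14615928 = 25783856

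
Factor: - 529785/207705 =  -579/227 =-3^1*193^1*227^( - 1 )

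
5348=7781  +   - 2433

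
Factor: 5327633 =337^1*15809^1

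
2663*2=5326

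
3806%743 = 91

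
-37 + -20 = - 57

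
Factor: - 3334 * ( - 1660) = 2^3* 5^1*83^1 * 1667^1  =  5534440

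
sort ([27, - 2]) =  [ - 2,27]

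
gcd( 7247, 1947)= 1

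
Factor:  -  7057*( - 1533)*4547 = 3^1* 7^1*73^1*4547^1*7057^1 = 49191178407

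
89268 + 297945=387213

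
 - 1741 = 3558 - 5299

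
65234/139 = 469 + 43/139 =469.31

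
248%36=32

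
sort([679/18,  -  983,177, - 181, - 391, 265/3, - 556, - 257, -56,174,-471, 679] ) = [ - 983, - 556,-471, - 391, - 257 ,  -  181, - 56,679/18, 265/3, 174, 177,679] 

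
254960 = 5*50992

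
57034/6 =9505 + 2/3 = 9505.67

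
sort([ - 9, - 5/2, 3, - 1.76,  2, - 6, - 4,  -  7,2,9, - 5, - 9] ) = [ - 9 ,- 9,- 7, -6,  -  5 , - 4, - 5/2, - 1.76,2,2, 3,9] 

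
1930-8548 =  - 6618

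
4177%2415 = 1762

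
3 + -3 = 0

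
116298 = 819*142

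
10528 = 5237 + 5291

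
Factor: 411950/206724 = 275/138 = 2^( - 1 )*3^ ( - 1 ) * 5^2*11^1*23^( - 1 ) 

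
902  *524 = 472648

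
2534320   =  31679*80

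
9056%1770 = 206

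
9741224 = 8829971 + 911253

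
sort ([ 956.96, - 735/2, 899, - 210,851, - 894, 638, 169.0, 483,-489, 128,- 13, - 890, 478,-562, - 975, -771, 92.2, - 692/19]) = [ - 975, - 894,-890, - 771,  -  562,  -  489,  -  735/2,-210, - 692/19,-13, 92.2 , 128,169.0, 478,483, 638, 851, 899, 956.96 ]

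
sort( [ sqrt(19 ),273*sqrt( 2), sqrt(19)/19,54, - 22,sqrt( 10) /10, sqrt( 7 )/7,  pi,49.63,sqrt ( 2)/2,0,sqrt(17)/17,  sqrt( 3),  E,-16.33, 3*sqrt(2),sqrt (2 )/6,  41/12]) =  [ - 22, - 16.33, 0, sqrt( 19) /19,sqrt( 2 )/6,sqrt( 17 ) /17,sqrt( 10 )/10, sqrt( 7) /7,sqrt(  2)/2, sqrt( 3 ),  E, pi, 41/12,3*sqrt( 2),sqrt ( 19 ) , 49.63, 54, 273*sqrt( 2)] 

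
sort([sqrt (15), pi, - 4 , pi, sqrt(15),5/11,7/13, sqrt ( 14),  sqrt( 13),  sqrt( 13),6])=[ - 4, 5/11, 7/13, pi,pi, sqrt(13), sqrt(13 ), sqrt(14 ), sqrt( 15), sqrt(15), 6]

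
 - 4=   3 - 7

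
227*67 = 15209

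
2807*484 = 1358588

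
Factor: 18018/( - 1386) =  - 13 = -13^1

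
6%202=6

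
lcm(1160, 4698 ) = 93960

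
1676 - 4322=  - 2646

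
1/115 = 1/115 = 0.01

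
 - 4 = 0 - 4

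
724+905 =1629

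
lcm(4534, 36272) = 36272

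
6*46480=278880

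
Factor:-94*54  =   -5076 = - 2^2*3^3*47^1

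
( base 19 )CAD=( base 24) 7kn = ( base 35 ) 3OK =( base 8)10667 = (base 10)4535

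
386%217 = 169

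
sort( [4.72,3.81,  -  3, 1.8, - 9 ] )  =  [-9,-3,  1.8, 3.81,  4.72 ]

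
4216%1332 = 220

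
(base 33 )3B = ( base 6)302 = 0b1101110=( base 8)156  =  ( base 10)110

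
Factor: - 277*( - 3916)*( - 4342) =-4709906344 = - 2^3*11^1*13^1*89^1 *167^1* 277^1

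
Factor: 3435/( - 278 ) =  - 2^( - 1)*3^1*5^1 * 139^( - 1)*229^1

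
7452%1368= 612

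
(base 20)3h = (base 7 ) 140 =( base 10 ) 77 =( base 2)1001101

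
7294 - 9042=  - 1748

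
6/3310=3/1655 = 0.00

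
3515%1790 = 1725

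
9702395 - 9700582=1813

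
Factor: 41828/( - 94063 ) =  - 2^2*10457^1*94063^( - 1)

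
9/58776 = 3/19592 = 0.00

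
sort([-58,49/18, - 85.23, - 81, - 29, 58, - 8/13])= [ - 85.23, - 81,-58, - 29,-8/13,  49/18,58]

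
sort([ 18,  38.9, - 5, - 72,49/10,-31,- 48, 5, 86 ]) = [ - 72, - 48,-31,-5, 49/10,5, 18,38.9,  86]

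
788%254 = 26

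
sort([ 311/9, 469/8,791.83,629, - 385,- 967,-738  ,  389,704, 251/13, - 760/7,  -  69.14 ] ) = [  -  967, - 738 , - 385, - 760/7 , - 69.14,251/13,311/9,  469/8,389,  629,704,791.83]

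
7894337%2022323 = 1827368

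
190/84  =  2 + 11/42 = 2.26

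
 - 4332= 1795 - 6127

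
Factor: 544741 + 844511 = 1389252 = 2^2*3^1*115771^1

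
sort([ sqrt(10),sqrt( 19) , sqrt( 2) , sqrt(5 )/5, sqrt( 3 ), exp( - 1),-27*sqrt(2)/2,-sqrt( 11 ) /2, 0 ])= [-27*sqrt(2)/2,-sqrt( 11)/2,  0,exp( - 1 ), sqrt( 5) /5,  sqrt( 2), sqrt ( 3), sqrt( 10), sqrt(19)]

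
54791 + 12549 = 67340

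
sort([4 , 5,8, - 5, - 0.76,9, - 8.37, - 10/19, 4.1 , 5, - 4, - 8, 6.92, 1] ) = [ -8.37,-8 ,-5,- 4, - 0.76,-10/19,1, 4,4.1  ,  5, 5, 6.92, 8 , 9]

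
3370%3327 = 43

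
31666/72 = 15833/36= 439.81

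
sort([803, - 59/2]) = [  -  59/2,803 ] 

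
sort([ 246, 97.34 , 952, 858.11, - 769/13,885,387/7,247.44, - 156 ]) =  [  -  156, - 769/13, 387/7,97.34, 246, 247.44,858.11,885,952 ]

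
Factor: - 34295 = - 5^1*19^3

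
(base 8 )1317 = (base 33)LQ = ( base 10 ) 719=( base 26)11h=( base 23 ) 186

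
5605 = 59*95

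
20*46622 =932440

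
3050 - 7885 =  - 4835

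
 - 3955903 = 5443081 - 9398984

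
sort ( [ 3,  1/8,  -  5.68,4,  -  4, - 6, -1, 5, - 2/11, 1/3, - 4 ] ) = [-6, -5.68,-4,- 4,-1, - 2/11, 1/8, 1/3, 3, 4, 5] 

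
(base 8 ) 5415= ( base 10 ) 2829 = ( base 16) B0D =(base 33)2jo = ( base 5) 42304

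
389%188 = 13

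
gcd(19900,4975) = 4975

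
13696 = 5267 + 8429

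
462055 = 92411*5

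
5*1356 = 6780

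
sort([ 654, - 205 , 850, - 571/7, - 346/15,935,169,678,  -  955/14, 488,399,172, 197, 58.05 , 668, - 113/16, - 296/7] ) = [-205, - 571/7,  -  955/14, - 296/7, - 346/15, - 113/16, 58.05,169, 172, 197,399,488,654,668,678, 850, 935 ] 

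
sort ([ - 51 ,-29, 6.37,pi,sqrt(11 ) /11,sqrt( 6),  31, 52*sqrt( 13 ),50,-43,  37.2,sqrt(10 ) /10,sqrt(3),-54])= [ -54,  -  51, - 43, - 29,sqrt(11)/11, sqrt(10)/10,sqrt (3 ),sqrt(6),  pi,6.37, 31,37.2,50,52 *sqrt(13 )]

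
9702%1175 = 302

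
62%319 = 62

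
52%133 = 52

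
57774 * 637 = 36802038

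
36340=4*9085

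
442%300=142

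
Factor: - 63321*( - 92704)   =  5870109984= 2^5*3^1 *2897^1*21107^1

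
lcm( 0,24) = 0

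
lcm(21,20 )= 420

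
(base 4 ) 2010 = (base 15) 8c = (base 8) 204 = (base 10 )132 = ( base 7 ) 246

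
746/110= 6  +  43/55 = 6.78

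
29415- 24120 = 5295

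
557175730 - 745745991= - 188570261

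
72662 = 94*773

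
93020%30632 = 1124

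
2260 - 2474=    - 214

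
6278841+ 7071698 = 13350539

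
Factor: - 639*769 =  - 491391= - 3^2*71^1*769^1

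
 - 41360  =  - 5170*8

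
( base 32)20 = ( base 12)54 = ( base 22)2K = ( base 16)40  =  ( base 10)64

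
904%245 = 169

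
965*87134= 84084310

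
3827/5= 3827/5 = 765.40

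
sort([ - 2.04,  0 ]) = [ - 2.04, 0 ] 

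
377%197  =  180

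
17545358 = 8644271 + 8901087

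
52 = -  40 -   -  92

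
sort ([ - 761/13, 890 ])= [-761/13 , 890]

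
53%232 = 53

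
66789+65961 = 132750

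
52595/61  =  862+13/61  =  862.21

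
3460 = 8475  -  5015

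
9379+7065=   16444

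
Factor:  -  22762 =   -  2^1*19^1*599^1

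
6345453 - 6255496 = 89957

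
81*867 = 70227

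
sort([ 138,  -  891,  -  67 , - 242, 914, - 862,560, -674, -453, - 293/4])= [-891,  -  862, - 674, - 453,-242, - 293/4,-67,138,560,914] 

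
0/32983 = 0 =0.00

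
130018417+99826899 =229845316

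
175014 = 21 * 8334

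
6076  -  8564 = - 2488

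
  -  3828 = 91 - 3919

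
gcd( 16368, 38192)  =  5456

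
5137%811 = 271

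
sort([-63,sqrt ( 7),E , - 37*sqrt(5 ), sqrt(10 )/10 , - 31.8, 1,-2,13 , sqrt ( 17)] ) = [ - 37*sqrt ( 5), - 63 , - 31.8, - 2, sqrt(10 ) /10, 1 , sqrt (7), E, sqrt( 17),13] 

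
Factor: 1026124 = 2^2* 11^1 * 23321^1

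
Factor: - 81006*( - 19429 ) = 2^1*3^1*23^1*587^1*19429^1 =1573865574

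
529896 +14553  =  544449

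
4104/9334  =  2052/4667  =  0.44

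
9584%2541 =1961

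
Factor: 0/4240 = 0^1=0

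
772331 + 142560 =914891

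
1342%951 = 391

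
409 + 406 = 815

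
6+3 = 9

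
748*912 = 682176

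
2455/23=2455/23 = 106.74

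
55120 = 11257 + 43863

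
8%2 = 0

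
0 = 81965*0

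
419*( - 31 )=-12989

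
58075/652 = 58075/652  =  89.07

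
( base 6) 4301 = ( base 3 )1100001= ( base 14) 4D7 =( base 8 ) 1715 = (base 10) 973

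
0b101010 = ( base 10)42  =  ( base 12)36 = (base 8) 52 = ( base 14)30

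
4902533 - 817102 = 4085431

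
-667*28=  - 18676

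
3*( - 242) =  - 726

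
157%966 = 157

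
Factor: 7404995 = 5^1*13^1*37^1*3079^1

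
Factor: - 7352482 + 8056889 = 704407 = 11^1*64037^1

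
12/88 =3/22 = 0.14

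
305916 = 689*444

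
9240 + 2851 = 12091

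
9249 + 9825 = 19074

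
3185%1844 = 1341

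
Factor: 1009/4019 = 1009^1*4019^(-1) 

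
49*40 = 1960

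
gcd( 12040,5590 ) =430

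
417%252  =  165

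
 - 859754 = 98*( - 8773 )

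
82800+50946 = 133746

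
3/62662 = 3/62662 = 0.00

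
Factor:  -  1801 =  - 1801^1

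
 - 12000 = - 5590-6410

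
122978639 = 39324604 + 83654035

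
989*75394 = 74564666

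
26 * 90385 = 2350010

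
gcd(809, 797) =1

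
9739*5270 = 51324530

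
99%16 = 3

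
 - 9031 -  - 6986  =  -2045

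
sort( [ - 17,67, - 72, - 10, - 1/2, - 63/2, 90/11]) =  [ - 72, - 63/2, - 17, - 10, - 1/2,90/11,67]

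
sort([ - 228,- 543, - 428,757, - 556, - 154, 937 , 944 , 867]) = [ - 556 , - 543, - 428, -228, - 154 , 757,  867 , 937,  944]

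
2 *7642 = 15284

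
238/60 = 3+ 29/30 = 3.97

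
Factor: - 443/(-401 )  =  401^( - 1 )*443^1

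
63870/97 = 63870/97 = 658.45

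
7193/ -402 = -7193/402  =  - 17.89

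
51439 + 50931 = 102370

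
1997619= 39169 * 51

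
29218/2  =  14609 = 14609.00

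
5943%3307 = 2636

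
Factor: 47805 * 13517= 646180185 = 3^1*5^1*7^1*1931^1*3187^1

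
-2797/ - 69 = 40 + 37/69 =40.54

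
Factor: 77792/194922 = 176/441 = 2^4 * 3^( - 2)* 7^ ( - 2)*11^1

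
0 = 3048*0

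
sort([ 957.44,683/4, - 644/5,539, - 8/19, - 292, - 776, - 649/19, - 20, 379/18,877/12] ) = [ - 776 , - 292,-644/5, - 649/19, - 20, - 8/19,379/18, 877/12,683/4, 539, 957.44]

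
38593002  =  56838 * 679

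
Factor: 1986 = 2^1*3^1*331^1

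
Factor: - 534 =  - 2^1*3^1*89^1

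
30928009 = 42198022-11270013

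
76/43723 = 76/43723 = 0.00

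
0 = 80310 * 0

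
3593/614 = 3593/614= 5.85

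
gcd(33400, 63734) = 2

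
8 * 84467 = 675736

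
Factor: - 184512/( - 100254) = 992/539 = 2^5*7^(-2 )*11^(-1 )*31^1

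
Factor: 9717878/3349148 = 2^( - 1) * 11^(-1)*103^ ( - 1 )*739^(-1) * 1021^1*4759^1 = 4858939/1674574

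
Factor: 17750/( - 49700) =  - 2^( - 1 )*5^1 * 7^( - 1 ) = - 5/14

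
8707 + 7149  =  15856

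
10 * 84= 840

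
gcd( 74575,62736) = 1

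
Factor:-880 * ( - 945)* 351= 291891600 = 2^4 * 3^6 * 5^2 * 7^1*11^1 * 13^1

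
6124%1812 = 688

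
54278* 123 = 6676194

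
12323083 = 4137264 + 8185819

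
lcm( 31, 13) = 403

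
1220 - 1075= 145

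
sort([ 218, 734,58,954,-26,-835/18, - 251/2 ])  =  [ - 251/2, - 835/18,  -  26,58,218,  734, 954 ] 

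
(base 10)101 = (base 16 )65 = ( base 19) 56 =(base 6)245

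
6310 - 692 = 5618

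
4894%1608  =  70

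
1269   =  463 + 806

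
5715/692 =8+179/692 =8.26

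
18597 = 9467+9130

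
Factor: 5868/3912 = 3/2 = 2^ ( - 1 ) * 3^1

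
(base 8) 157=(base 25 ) 4b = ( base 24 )4f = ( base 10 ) 111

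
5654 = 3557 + 2097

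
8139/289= 8139/289 = 28.16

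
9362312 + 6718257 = 16080569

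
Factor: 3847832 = 2^3*480979^1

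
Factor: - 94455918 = -2^1*3^2* 307^1*17093^1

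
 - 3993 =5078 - 9071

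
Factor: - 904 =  - 2^3*113^1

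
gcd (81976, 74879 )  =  1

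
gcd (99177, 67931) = 1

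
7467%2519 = 2429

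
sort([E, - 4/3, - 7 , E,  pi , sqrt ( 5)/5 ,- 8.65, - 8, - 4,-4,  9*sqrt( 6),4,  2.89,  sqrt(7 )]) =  [  -  8.65, - 8, - 7, - 4,-4  , - 4/3, sqrt( 5) /5, sqrt( 7), E,E,2.89,pi, 4,9 *sqrt (6 ) ] 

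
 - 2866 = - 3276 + 410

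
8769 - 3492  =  5277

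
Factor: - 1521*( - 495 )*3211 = 3^4*5^1 *11^1*13^4*19^1 = 2417545845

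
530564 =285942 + 244622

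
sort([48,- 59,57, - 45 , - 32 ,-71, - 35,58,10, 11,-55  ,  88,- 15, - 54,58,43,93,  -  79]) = [ - 79, - 71,- 59,-55, - 54, - 45  ,- 35, - 32, - 15,10,11,43,  48, 57 , 58,58, 88,93 ] 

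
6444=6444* 1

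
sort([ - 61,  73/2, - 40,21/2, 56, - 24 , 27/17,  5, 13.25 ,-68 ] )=[ - 68, - 61,- 40, - 24, 27/17,5,21/2,13.25,73/2,56] 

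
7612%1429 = 467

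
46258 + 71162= 117420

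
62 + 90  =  152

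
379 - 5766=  - 5387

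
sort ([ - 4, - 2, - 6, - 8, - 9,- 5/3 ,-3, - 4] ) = [ - 9, - 8,-6, - 4,-4, - 3, -2,-5/3 ]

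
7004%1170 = 1154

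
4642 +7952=12594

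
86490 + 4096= 90586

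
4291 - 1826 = 2465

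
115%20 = 15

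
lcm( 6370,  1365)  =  19110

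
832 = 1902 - 1070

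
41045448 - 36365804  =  4679644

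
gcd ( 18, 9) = 9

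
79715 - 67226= 12489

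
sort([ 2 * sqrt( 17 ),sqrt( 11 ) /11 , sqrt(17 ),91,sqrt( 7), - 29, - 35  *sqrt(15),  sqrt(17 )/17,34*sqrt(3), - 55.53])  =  [ - 35*sqrt( 15), - 55.53, - 29,sqrt( 17 )/17, sqrt(11) /11,sqrt(7),sqrt( 17), 2 * sqrt(17 ),34*sqrt( 3) , 91] 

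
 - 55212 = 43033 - 98245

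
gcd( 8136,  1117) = 1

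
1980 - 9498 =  - 7518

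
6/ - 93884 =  - 1 + 46939/46942 = - 0.00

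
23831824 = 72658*328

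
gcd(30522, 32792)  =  2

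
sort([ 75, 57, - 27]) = [-27, 57 , 75]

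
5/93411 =5/93411 = 0.00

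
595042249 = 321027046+274015203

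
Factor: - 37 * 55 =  - 2035 = - 5^1*11^1*37^1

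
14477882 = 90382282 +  - 75904400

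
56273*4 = 225092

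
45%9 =0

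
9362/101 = 9362/101 = 92.69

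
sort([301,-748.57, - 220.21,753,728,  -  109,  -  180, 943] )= [-748.57,-220.21,- 180, - 109, 301,728,753,943 ] 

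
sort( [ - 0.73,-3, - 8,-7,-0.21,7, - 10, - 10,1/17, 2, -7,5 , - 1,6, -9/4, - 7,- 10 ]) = [-10, - 10,  -  10, - 8,-7, - 7, - 7, - 3, - 9/4,-1,- 0.73, - 0.21 , 1/17,2,5,  6, 7 ]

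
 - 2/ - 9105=2/9105= 0.00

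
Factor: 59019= 3^1*103^1*191^1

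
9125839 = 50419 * 181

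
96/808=12/101 = 0.12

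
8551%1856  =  1127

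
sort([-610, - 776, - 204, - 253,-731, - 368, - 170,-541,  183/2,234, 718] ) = [ - 776, - 731,- 610, - 541, - 368, - 253,-204, - 170, 183/2, 234, 718] 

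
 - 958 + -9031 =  - 9989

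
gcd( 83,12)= 1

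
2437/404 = 6  +  13/404=6.03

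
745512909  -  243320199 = 502192710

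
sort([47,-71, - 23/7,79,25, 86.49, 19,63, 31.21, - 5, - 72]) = [  -  72, - 71,-5,-23/7, 19, 25,  31.21, 47,63, 79, 86.49 ]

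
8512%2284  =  1660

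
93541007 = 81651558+11889449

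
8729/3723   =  2+1283/3723=2.34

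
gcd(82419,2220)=3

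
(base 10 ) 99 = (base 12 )83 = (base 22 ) 4B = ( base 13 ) 78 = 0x63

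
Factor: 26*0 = 0^1 = 0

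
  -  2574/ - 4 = 1287/2= 643.50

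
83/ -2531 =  - 83/2531 = - 0.03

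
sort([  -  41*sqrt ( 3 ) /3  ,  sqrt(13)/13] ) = [ - 41*sqrt(3 ) /3, sqrt(13 )/13]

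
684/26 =342/13 = 26.31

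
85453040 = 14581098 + 70871942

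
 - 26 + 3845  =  3819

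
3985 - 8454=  - 4469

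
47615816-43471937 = 4143879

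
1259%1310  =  1259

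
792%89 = 80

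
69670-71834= -2164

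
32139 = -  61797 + 93936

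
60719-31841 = 28878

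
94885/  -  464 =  - 205 + 235/464 = - 204.49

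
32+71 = 103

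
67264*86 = 5784704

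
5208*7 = 36456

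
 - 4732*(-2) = 9464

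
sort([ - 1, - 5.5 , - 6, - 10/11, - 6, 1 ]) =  [ - 6 ,-6, - 5.5,-1, - 10/11, 1 ]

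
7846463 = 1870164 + 5976299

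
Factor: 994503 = 3^1*331501^1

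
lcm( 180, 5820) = 17460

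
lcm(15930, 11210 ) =302670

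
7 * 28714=200998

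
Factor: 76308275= 5^2*19^1*160649^1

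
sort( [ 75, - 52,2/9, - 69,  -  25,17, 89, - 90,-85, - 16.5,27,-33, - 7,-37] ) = [ - 90, - 85, - 69, - 52, -37,-33, - 25, - 16.5, - 7, 2/9 , 17,27,  75, 89]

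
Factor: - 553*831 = - 459543 = - 3^1*7^1 * 79^1*277^1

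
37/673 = 37/673 = 0.05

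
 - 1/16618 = -1 + 16617/16618 = -0.00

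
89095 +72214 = 161309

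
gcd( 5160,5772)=12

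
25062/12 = 2088  +  1/2 = 2088.50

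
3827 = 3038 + 789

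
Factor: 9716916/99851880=809743/8320990 = 2^(-1)*5^( - 1 )*11^1*17^( - 1 ) *48947^( -1) *73613^1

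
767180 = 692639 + 74541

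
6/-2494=-3/1247 = -  0.00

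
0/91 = 0= 0.00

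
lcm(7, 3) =21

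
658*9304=6122032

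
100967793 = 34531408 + 66436385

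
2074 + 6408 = 8482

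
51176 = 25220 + 25956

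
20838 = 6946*3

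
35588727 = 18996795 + 16591932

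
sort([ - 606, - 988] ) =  [  -  988, - 606] 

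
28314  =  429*66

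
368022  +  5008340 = 5376362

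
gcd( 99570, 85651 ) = 1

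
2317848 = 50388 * 46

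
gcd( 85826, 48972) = 2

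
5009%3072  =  1937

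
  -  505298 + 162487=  - 342811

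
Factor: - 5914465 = - 5^1*1182893^1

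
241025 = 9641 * 25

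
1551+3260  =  4811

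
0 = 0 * 8231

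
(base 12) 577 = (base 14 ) 41D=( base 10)811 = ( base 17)2dc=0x32b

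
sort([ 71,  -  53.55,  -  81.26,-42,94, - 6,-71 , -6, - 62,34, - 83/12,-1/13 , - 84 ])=[  -  84, - 81.26, - 71,-62, - 53.55, - 42, - 83/12, - 6, - 6, - 1/13,34,  71,94 ] 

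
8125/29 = 280  +  5/29=280.17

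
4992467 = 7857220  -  2864753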